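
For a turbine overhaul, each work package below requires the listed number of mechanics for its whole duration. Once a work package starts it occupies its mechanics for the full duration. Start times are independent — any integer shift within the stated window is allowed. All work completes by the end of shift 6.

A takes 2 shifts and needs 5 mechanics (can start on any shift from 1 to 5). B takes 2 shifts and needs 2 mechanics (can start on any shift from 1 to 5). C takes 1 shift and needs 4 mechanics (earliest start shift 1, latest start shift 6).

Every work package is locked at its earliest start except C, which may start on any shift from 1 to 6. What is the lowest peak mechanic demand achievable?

C@1: s1:11  s2:7  s3:0  s4:0  s5:0  s6:0 → peak 11
C@2: s1:7  s2:11  s3:0  s4:0  s5:0  s6:0 → peak 11
C@3: s1:7  s2:7  s3:4  s4:0  s5:0  s6:0 → peak 7
C@4: s1:7  s2:7  s3:0  s4:4  s5:0  s6:0 → peak 7
C@5: s1:7  s2:7  s3:0  s4:0  s5:4  s6:0 → peak 7
C@6: s1:7  s2:7  s3:0  s4:0  s5:0  s6:4 → peak 7
Best is C@3, peak 7.

7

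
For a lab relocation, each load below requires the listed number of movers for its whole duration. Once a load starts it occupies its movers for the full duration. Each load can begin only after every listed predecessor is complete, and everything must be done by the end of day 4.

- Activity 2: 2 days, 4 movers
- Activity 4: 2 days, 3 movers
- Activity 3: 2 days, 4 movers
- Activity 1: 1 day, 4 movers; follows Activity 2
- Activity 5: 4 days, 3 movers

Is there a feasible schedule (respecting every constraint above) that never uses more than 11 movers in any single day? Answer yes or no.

Schedule Activity 2@1, Activity 4@1, Activity 3@3, Activity 1@3, Activity 5@1: d1:10  d2:10  d3:11  d4:7 — peak 11 ≤ 11.

yes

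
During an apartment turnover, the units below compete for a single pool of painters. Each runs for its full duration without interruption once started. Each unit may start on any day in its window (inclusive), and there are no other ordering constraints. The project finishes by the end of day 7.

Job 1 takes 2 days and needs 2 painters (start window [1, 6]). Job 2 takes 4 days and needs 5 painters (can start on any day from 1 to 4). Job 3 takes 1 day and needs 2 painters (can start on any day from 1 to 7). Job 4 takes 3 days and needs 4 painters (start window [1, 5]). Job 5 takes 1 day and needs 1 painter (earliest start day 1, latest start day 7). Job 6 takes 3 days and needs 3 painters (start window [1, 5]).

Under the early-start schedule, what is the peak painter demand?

17

Early-start schedule: Job 1@1, Job 2@1, Job 3@1, Job 4@1, Job 5@1, Job 6@1.
Load per day: day 1: 17, day 2: 14, day 3: 12, day 4: 5, day 5: 0, day 6: 0, day 7: 0.
Peak is 17.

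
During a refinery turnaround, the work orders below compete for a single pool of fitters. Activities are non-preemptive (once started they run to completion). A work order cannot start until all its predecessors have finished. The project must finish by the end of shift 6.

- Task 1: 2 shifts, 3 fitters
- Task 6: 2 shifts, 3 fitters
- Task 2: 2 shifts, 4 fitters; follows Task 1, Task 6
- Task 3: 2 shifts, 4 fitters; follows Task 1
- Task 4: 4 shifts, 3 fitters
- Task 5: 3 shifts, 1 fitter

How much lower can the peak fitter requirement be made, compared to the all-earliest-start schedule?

4

Early-start peak: s1:10  s2:10  s3:12  s4:11  s5:0  s6:0 ⇒ 12.
Leveled (Task 1@1, Task 6@1, Task 2@3, Task 3@5, Task 4@3, Task 5@1): s1:7  s2:7  s3:8  s4:7  s5:7  s6:7 ⇒ 8.
Reduction 12 − 8 = 4.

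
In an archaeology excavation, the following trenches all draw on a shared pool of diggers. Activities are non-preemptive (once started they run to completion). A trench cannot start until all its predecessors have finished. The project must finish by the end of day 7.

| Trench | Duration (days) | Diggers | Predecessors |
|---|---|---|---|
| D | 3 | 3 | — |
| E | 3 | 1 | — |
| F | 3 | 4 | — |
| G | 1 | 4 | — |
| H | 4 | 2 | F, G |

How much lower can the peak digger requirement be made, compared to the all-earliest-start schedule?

4

Early-start peak: d1:12  d2:8  d3:8  d4:2  d5:2  d6:2  d7:2 ⇒ 12.
Leveled (D@2, E@2, F@1, G@1, H@4): d1:8  d2:8  d3:8  d4:6  d5:2  d6:2  d7:2 ⇒ 8.
Reduction 12 − 8 = 4.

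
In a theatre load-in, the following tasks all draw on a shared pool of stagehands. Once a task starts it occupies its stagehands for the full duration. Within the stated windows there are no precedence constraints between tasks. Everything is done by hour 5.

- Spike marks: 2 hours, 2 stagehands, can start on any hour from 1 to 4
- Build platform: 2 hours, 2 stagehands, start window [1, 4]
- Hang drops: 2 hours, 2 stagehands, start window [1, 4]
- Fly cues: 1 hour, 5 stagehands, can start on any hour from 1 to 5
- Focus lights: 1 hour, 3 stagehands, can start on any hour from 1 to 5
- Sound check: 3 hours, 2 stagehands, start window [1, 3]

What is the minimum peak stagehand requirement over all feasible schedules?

Early-start (Spike marks@1, Build platform@1, Hang drops@1, Fly cues@1, Focus lights@1, Sound check@1) gives peak 16: h1:16  h2:8  h3:2  h4:0  h5:0.
Shift Hang drops→3, Fly cues→5, Focus lights→4.
Schedule Spike marks@1, Build platform@1, Hang drops@3, Fly cues@5, Focus lights@4, Sound check@1: h1:6  h2:6  h3:4  h4:5  h5:5 — peak 6.
Total stagehand-hours = 26 over 5 hours ⇒ peak ≥ ⌈26/5⌉ = 6, so 6 is optimal.

6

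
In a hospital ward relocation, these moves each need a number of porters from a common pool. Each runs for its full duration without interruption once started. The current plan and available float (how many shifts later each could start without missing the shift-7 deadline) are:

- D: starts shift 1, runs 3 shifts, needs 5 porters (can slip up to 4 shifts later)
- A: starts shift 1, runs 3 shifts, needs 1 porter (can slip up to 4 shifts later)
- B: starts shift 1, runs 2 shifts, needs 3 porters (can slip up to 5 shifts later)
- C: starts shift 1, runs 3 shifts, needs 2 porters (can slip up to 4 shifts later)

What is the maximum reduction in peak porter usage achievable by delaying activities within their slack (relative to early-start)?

Early-start peak: s1:11  s2:11  s3:8  s4:0  s5:0  s6:0  s7:0 ⇒ 11.
Leveled (D@1, A@1, B@4, C@4): s1:6  s2:6  s3:6  s4:5  s5:5  s6:2  s7:0 ⇒ 6.
Reduction 11 − 6 = 5.

5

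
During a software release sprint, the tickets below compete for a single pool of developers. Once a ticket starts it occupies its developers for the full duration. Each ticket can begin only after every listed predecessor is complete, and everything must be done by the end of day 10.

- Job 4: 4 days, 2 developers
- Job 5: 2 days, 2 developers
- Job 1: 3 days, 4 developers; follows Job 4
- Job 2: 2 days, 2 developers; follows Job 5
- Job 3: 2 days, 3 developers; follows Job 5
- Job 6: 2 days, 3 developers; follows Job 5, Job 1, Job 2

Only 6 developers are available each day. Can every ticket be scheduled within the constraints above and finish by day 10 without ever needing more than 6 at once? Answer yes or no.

Schedule Job 4@1, Job 5@1, Job 1@5, Job 2@3, Job 3@8, Job 6@8: d1:4  d2:4  d3:4  d4:4  d5:4  d6:4  d7:4  d8:6  d9:6  d10:0 — peak 6 ≤ 6.

yes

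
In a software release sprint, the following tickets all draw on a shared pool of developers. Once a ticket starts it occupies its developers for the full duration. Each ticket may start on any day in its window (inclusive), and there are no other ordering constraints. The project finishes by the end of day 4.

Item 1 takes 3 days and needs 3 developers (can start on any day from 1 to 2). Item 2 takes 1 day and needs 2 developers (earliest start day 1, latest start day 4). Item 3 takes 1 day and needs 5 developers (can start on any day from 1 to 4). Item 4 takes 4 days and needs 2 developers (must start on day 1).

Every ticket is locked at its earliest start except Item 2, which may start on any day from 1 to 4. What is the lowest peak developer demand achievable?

10

Item 2@1: d1:12  d2:5  d3:5  d4:2 → peak 12
Item 2@2: d1:10  d2:7  d3:5  d4:2 → peak 10
Item 2@3: d1:10  d2:5  d3:7  d4:2 → peak 10
Item 2@4: d1:10  d2:5  d3:5  d4:4 → peak 10
Best is Item 2@2, peak 10.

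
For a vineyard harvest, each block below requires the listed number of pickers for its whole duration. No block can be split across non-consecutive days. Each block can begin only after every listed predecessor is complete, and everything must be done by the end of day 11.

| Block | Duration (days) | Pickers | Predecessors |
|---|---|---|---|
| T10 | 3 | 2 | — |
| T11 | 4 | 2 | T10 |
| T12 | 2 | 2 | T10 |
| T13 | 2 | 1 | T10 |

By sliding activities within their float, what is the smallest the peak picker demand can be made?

Early-start (T10@1, T11@4, T12@4, T13@4) gives peak 5: d1:2  d2:2  d3:2  d4:5  d5:5  d6:2  d7:2  d8:0  d9:0  d10:0  d11:0.
Shift T12→8, T13→10.
Schedule T10@1, T11@4, T12@8, T13@10: d1:2  d2:2  d3:2  d4:2  d5:2  d6:2  d7:2  d8:2  d9:2  d10:1  d11:1 — peak 2.
Total picker-days = 20 over 11 days ⇒ peak ≥ ⌈20/11⌉ = 2, so 2 is optimal.

2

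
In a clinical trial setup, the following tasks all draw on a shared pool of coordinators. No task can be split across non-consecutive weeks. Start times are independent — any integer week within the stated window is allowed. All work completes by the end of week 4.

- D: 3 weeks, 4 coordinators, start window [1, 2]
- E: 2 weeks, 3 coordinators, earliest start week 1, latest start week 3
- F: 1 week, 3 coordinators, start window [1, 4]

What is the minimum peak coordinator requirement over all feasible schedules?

Early-start (D@1, E@1, F@1) gives peak 10: w1:10  w2:7  w3:4  w4:0.
Shift F→3.
Schedule D@1, E@1, F@3: w1:7  w2:7  w3:7  w4:0 — peak 7.
No arrangement of the 24 feasible schedules does better.

7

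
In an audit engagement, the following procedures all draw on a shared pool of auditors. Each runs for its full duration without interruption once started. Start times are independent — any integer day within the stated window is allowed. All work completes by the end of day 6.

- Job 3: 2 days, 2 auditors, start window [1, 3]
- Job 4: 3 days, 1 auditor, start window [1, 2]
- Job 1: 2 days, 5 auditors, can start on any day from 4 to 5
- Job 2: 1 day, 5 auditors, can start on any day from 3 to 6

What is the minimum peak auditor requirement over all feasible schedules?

Early-start (Job 3@1, Job 4@1, Job 1@4, Job 2@3) gives peak 6: d1:3  d2:3  d3:6  d4:5  d5:5  d6:0.
Shift Job 2→6.
Schedule Job 3@1, Job 4@1, Job 1@4, Job 2@6: d1:3  d2:3  d3:1  d4:5  d5:5  d6:5 — peak 5.

5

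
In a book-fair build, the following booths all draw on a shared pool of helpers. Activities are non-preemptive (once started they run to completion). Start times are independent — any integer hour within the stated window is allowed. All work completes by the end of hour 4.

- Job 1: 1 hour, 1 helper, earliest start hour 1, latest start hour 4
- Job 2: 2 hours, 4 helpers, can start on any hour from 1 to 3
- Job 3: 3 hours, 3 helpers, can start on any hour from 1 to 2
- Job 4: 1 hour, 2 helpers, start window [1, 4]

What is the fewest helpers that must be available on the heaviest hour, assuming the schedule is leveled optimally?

7

Early-start (Job 1@1, Job 2@1, Job 3@1, Job 4@1) gives peak 10: h1:10  h2:7  h3:3  h4:0.
Shift Job 3→2.
Schedule Job 1@1, Job 2@1, Job 3@2, Job 4@1: h1:7  h2:7  h3:3  h4:3 — peak 7.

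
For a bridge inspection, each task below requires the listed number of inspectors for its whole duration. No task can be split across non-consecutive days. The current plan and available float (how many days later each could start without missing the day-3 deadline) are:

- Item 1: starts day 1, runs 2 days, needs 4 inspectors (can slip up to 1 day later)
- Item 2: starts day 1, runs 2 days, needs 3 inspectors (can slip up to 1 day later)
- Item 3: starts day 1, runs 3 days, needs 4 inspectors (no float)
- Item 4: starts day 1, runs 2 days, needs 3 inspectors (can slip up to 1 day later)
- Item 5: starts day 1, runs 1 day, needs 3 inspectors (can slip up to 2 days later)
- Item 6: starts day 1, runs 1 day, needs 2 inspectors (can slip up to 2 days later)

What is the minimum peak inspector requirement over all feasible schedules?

14

Early-start (Item 1@1, Item 2@1, Item 3@1, Item 4@1, Item 5@1, Item 6@1) gives peak 19: d1:19  d2:14  d3:4.
Shift Item 5→3, Item 6→3.
Schedule Item 1@1, Item 2@1, Item 3@1, Item 4@1, Item 5@3, Item 6@3: d1:14  d2:14  d3:9 — peak 14.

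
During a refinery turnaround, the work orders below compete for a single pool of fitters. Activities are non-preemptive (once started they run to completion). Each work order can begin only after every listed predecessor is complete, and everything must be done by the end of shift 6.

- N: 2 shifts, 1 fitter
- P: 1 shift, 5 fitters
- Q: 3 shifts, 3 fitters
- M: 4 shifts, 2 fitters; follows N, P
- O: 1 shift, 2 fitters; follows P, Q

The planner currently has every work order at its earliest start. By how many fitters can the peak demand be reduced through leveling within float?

Early-start peak: s1:9  s2:4  s3:5  s4:4  s5:2  s6:2 ⇒ 9.
Leveled (N@1, P@1, Q@2, M@3, O@5): s1:6  s2:4  s3:5  s4:5  s5:4  s6:2 ⇒ 6.
Reduction 9 − 6 = 3.

3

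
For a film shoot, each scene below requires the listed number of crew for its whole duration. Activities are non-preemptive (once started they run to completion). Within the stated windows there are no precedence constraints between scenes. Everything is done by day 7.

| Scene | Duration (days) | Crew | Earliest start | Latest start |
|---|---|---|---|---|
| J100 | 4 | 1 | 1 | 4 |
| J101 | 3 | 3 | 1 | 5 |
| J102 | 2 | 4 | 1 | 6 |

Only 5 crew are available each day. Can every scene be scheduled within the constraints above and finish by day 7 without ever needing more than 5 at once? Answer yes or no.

yes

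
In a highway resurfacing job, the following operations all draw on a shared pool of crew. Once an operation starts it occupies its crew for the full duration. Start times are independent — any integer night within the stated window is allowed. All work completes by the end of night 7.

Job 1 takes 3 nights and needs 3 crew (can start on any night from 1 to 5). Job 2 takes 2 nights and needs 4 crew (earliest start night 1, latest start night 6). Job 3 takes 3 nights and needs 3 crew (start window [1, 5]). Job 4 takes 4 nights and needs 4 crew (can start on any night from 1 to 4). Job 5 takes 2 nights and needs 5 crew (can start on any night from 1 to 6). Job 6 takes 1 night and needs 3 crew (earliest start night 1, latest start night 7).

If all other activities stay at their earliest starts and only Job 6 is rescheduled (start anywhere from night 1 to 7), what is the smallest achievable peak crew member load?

Job 6@1: n1:22  n2:19  n3:10  n4:4  n5:0  n6:0  n7:0 → peak 22
Job 6@2: n1:19  n2:22  n3:10  n4:4  n5:0  n6:0  n7:0 → peak 22
Job 6@3: n1:19  n2:19  n3:13  n4:4  n5:0  n6:0  n7:0 → peak 19
Job 6@4: n1:19  n2:19  n3:10  n4:7  n5:0  n6:0  n7:0 → peak 19
Job 6@5: n1:19  n2:19  n3:10  n4:4  n5:3  n6:0  n7:0 → peak 19
Job 6@6: n1:19  n2:19  n3:10  n4:4  n5:0  n6:3  n7:0 → peak 19
Job 6@7: n1:19  n2:19  n3:10  n4:4  n5:0  n6:0  n7:3 → peak 19
Best is Job 6@3, peak 19.

19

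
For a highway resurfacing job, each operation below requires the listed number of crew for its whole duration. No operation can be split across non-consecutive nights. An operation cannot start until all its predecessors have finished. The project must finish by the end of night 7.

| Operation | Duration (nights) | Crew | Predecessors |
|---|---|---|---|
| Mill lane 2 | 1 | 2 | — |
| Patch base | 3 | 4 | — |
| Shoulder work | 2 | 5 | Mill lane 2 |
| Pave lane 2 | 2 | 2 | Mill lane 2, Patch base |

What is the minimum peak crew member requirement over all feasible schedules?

6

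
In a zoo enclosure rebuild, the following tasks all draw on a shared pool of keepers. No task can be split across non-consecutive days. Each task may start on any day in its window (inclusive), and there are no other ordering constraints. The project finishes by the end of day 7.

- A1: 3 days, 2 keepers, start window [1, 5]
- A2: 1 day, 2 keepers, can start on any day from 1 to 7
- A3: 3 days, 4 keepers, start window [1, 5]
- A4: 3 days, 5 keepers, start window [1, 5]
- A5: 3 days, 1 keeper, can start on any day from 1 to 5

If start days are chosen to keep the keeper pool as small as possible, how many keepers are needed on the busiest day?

Early-start (A1@1, A2@1, A3@1, A4@1, A5@1) gives peak 14: d1:14  d2:12  d3:12  d4:0  d5:0  d6:0  d7:0.
Shift A3→2, A4→5, A5→4.
Schedule A1@1, A2@1, A3@2, A4@5, A5@4: d1:4  d2:6  d3:6  d4:5  d5:6  d6:6  d7:5 — peak 6.
Total keeper-days = 38 over 7 days ⇒ peak ≥ ⌈38/7⌉ = 6, so 6 is optimal.

6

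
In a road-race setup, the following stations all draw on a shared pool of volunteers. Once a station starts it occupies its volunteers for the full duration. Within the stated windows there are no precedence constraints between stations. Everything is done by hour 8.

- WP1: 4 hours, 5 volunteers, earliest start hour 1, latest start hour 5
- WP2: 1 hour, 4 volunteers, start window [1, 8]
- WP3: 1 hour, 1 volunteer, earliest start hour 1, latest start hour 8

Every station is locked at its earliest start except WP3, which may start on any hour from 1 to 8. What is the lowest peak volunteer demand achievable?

WP3@1: h1:10  h2:5  h3:5  h4:5  h5:0  h6:0  h7:0  h8:0 → peak 10
WP3@2: h1:9  h2:6  h3:5  h4:5  h5:0  h6:0  h7:0  h8:0 → peak 9
WP3@3: h1:9  h2:5  h3:6  h4:5  h5:0  h6:0  h7:0  h8:0 → peak 9
WP3@4: h1:9  h2:5  h3:5  h4:6  h5:0  h6:0  h7:0  h8:0 → peak 9
WP3@5: h1:9  h2:5  h3:5  h4:5  h5:1  h6:0  h7:0  h8:0 → peak 9
WP3@6: h1:9  h2:5  h3:5  h4:5  h5:0  h6:1  h7:0  h8:0 → peak 9
WP3@7: h1:9  h2:5  h3:5  h4:5  h5:0  h6:0  h7:1  h8:0 → peak 9
WP3@8: h1:9  h2:5  h3:5  h4:5  h5:0  h6:0  h7:0  h8:1 → peak 9
Best is WP3@2, peak 9.

9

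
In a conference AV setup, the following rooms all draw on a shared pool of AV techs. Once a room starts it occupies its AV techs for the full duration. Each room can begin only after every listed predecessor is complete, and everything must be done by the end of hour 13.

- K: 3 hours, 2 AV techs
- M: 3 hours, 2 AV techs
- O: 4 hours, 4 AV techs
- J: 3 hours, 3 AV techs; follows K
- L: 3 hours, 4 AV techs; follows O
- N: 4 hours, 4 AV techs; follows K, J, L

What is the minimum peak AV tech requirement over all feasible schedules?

Early-start (K@1, M@1, O@1, J@4, L@5, N@8) gives peak 8: h1:8  h2:8  h3:8  h4:7  h5:7  h6:7  h7:4  h8:4  h9:4  h10:4  h11:4  h12:0  h13:0.
Shift M→4, J→5, L→7, N→10.
Schedule K@1, M@4, O@1, J@5, L@7, N@10: h1:6  h2:6  h3:6  h4:6  h5:5  h6:5  h7:7  h8:4  h9:4  h10:4  h11:4  h12:4  h13:4 — peak 7.

7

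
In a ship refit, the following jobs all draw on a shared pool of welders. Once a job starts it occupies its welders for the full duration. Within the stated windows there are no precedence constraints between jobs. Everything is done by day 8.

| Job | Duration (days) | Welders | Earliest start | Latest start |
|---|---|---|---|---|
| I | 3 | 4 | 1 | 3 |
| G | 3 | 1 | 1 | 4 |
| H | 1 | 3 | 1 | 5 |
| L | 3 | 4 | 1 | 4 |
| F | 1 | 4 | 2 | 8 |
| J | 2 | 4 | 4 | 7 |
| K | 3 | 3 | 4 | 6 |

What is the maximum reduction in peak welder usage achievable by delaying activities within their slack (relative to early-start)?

5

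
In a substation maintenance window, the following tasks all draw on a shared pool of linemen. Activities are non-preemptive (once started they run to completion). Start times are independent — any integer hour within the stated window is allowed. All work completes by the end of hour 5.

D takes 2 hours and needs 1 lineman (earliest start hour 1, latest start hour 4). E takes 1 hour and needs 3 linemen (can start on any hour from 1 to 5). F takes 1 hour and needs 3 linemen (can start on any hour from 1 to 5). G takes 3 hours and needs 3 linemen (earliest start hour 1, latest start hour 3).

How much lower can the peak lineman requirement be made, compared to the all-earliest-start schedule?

6

Early-start peak: h1:10  h2:4  h3:3  h4:0  h5:0 ⇒ 10.
Leveled (D@1, E@1, F@2, G@3): h1:4  h2:4  h3:3  h4:3  h5:3 ⇒ 4.
Reduction 10 − 4 = 6.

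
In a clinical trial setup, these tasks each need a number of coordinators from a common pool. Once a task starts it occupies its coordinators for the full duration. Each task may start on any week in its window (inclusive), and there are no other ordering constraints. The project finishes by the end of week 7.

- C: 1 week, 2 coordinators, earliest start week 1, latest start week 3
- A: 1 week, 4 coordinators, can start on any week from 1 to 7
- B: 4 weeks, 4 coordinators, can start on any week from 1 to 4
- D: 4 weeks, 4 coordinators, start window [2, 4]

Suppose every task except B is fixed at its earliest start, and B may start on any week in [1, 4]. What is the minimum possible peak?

8

B@1: w1:10  w2:8  w3:8  w4:8  w5:4  w6:0  w7:0 → peak 10
B@2: w1:6  w2:8  w3:8  w4:8  w5:8  w6:0  w7:0 → peak 8
B@3: w1:6  w2:4  w3:8  w4:8  w5:8  w6:4  w7:0 → peak 8
B@4: w1:6  w2:4  w3:4  w4:8  w5:8  w6:4  w7:4 → peak 8
Best is B@2, peak 8.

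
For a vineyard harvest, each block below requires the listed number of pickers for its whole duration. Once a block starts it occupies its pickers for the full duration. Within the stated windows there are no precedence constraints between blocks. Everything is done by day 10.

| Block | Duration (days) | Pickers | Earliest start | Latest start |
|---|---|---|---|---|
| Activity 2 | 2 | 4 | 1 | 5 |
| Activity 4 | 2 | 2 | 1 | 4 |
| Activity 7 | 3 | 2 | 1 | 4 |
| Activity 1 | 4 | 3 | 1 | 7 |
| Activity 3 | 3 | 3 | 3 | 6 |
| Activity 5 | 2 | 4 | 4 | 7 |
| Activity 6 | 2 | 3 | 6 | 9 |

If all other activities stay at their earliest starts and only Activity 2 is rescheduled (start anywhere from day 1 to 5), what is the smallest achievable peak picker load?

11

Activity 2@1: d1:11  d2:11  d3:8  d4:10  d5:7  d6:3  d7:3  d8:0  d9:0  d10:0 → peak 11
Activity 2@2: d1:7  d2:11  d3:12  d4:10  d5:7  d6:3  d7:3  d8:0  d9:0  d10:0 → peak 12
Activity 2@3: d1:7  d2:7  d3:12  d4:14  d5:7  d6:3  d7:3  d8:0  d9:0  d10:0 → peak 14
Activity 2@4: d1:7  d2:7  d3:8  d4:14  d5:11  d6:3  d7:3  d8:0  d9:0  d10:0 → peak 14
Activity 2@5: d1:7  d2:7  d3:8  d4:10  d5:11  d6:7  d7:3  d8:0  d9:0  d10:0 → peak 11
Best is Activity 2@1, peak 11.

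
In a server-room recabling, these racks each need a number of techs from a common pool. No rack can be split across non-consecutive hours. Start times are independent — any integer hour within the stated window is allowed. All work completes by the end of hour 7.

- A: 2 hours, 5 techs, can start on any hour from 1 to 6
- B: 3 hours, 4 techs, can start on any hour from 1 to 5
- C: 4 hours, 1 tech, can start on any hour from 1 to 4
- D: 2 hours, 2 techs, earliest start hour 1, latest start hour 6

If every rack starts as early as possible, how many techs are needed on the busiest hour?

Early-start schedule: A@1, B@1, C@1, D@1.
Load per hour: hour 1: 12, hour 2: 12, hour 3: 5, hour 4: 1, hour 5: 0, hour 6: 0, hour 7: 0.
Peak is 12.

12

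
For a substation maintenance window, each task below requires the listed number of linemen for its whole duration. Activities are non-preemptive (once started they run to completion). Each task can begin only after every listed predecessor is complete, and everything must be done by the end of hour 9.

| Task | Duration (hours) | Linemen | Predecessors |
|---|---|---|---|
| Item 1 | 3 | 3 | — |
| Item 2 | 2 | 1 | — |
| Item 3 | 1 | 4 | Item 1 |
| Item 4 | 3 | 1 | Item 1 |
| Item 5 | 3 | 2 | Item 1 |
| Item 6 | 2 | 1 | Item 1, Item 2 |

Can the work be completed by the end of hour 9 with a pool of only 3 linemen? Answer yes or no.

The minimum achievable peak is 4; 3 < 4, so no feasible schedule stays within the cap.

no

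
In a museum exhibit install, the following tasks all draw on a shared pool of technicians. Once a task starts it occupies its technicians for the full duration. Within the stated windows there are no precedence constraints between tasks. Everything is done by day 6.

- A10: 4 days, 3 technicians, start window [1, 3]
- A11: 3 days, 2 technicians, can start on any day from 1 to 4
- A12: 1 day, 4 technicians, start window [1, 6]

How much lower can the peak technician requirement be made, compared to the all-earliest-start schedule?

Early-start peak: d1:9  d2:5  d3:5  d4:3  d5:0  d6:0 ⇒ 9.
Leveled (A10@1, A11@1, A12@5): d1:5  d2:5  d3:5  d4:3  d5:4  d6:0 ⇒ 5.
Reduction 9 − 5 = 4.

4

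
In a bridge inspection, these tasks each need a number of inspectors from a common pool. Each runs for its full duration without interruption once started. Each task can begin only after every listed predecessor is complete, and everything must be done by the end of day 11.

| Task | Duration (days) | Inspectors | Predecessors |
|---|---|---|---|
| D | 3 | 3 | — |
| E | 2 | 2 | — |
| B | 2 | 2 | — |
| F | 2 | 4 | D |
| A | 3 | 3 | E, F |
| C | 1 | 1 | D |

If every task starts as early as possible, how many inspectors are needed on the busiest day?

7

Early-start schedule: D@1, E@1, B@1, F@4, A@6, C@4.
Load per day: day 1: 7, day 2: 7, day 3: 3, day 4: 5, day 5: 4, day 6: 3, day 7: 3, day 8: 3, day 9: 0, day 10: 0, day 11: 0.
Peak is 7.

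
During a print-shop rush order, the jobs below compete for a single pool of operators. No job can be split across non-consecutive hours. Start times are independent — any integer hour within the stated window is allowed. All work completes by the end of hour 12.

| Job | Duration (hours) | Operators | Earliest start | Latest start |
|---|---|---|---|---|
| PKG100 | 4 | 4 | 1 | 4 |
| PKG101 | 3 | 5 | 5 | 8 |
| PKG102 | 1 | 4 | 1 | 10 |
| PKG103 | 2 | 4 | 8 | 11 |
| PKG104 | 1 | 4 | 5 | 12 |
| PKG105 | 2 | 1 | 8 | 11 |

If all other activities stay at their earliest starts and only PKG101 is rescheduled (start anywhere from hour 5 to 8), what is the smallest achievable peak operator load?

PKG101@5: h1:8  h2:4  h3:4  h4:4  h5:9  h6:5  h7:5  h8:5  h9:5  h10:0  h11:0  h12:0 → peak 9
PKG101@6: h1:8  h2:4  h3:4  h4:4  h5:4  h6:5  h7:5  h8:10  h9:5  h10:0  h11:0  h12:0 → peak 10
PKG101@7: h1:8  h2:4  h3:4  h4:4  h5:4  h6:0  h7:5  h8:10  h9:10  h10:0  h11:0  h12:0 → peak 10
PKG101@8: h1:8  h2:4  h3:4  h4:4  h5:4  h6:0  h7:0  h8:10  h9:10  h10:5  h11:0  h12:0 → peak 10
Best is PKG101@5, peak 9.

9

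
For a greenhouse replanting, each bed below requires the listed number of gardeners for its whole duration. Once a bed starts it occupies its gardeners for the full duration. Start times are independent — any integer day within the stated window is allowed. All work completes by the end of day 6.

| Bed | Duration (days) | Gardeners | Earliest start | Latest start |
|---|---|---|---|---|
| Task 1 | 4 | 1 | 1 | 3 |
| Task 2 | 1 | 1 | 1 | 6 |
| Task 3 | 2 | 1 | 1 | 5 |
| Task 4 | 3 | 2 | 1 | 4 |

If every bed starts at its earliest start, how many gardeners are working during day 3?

At early start, day 3 has: Task 1, Task 4.
Demand: 1 + 2 = 3.

3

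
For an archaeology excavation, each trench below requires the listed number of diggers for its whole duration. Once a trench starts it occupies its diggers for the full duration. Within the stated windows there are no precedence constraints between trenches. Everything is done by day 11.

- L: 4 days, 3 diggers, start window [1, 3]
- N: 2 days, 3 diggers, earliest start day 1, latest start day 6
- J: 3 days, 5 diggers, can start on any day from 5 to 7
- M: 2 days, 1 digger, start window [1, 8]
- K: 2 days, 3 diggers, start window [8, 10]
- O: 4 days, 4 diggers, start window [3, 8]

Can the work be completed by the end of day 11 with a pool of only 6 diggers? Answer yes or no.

no

The minimum achievable peak is 7; 6 < 7, so no feasible schedule stays within the cap.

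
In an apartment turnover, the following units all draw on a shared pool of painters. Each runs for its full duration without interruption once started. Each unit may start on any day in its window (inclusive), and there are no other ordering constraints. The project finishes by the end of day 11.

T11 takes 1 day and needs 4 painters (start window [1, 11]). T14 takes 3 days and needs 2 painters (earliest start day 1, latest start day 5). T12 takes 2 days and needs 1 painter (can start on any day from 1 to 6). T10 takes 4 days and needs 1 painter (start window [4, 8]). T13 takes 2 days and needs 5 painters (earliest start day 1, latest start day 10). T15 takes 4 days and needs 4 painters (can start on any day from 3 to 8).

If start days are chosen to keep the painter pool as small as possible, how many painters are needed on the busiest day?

Early-start (T11@1, T14@1, T12@1, T10@4, T13@1, T15@3) gives peak 12: d1:12  d2:8  d3:6  d4:5  d5:5  d6:5  d7:1  d8:0  d9:0  d10:0  d11:0.
Shift T14→2, T13→9, T15→5.
Schedule T11@1, T14@2, T12@1, T10@4, T13@9, T15@5: d1:5  d2:3  d3:2  d4:3  d5:5  d6:5  d7:5  d8:4  d9:5  d10:5  d11:0 — peak 5.

5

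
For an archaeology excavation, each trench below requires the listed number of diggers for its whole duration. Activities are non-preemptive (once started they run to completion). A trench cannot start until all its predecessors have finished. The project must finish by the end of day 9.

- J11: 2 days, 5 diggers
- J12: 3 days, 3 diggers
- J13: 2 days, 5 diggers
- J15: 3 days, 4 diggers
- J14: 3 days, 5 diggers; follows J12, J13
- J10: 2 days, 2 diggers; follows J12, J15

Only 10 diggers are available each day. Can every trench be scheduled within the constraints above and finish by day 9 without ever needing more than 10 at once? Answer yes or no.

Schedule J11@1, J12@1, J13@3, J15@4, J14@5, J10@7: d1:8  d2:8  d3:8  d4:9  d5:9  d6:9  d7:7  d8:2  d9:0 — peak 9 ≤ 10.

yes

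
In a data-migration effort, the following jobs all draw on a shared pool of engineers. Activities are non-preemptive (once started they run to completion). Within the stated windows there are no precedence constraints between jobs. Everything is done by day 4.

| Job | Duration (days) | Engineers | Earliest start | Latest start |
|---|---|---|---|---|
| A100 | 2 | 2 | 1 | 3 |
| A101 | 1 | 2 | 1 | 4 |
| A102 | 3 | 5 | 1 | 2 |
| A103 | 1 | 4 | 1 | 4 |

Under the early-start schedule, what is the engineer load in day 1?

At early start, day 1 has: A100, A101, A102, A103.
Demand: 2 + 2 + 5 + 4 = 13.

13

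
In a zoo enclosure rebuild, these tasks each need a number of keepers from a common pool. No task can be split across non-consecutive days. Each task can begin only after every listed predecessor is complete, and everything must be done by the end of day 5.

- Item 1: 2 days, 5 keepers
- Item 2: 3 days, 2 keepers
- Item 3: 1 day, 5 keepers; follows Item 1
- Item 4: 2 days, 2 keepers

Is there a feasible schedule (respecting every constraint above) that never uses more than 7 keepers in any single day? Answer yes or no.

yes

Schedule Item 1@1, Item 2@1, Item 3@3, Item 4@4: d1:7  d2:7  d3:7  d4:2  d5:2 — peak 7 ≤ 7.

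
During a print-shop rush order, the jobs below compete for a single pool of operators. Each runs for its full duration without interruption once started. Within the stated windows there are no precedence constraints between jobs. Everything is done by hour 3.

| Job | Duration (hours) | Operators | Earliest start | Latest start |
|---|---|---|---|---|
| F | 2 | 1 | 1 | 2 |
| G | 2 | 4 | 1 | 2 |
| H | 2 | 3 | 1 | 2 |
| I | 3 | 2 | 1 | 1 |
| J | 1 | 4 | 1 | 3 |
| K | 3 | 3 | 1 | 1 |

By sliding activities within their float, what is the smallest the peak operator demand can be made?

Early-start (F@1, G@1, H@1, I@1, J@1, K@1) gives peak 17: h1:17  h2:13  h3:5.
Shift J→3.
Schedule F@1, G@1, H@1, I@1, J@3, K@1: h1:13  h2:13  h3:9 — peak 13.
No arrangement of the 24 feasible schedules does better.

13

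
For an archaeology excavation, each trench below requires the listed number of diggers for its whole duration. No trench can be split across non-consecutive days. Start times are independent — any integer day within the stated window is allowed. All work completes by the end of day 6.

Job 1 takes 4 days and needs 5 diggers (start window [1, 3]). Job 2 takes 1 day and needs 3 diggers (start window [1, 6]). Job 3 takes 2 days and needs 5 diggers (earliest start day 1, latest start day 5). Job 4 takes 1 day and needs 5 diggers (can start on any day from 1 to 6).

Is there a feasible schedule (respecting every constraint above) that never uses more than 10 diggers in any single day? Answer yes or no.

yes

Schedule Job 1@1, Job 2@1, Job 3@2, Job 4@4: d1:8  d2:10  d3:10  d4:10  d5:0  d6:0 — peak 10 ≤ 10.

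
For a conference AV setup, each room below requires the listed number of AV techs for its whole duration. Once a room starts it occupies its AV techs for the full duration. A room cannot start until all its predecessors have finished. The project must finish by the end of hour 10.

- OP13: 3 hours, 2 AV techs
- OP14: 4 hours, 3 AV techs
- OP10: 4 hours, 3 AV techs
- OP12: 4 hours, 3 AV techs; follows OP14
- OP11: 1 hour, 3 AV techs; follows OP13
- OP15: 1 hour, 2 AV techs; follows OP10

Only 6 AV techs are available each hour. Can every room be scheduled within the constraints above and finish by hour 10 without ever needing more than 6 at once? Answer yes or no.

yes

Schedule OP13@1, OP14@1, OP10@4, OP12@5, OP11@8, OP15@9: h1:5  h2:5  h3:5  h4:6  h5:6  h6:6  h7:6  h8:6  h9:2  h10:0 — peak 6 ≤ 6.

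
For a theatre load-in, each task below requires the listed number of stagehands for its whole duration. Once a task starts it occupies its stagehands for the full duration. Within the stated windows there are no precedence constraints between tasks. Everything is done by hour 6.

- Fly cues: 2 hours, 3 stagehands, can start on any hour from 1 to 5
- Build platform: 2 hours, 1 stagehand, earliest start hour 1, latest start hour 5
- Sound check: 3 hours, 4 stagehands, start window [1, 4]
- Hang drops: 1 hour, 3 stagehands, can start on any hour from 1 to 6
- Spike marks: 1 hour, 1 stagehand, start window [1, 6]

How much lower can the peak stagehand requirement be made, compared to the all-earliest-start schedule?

Early-start peak: h1:12  h2:8  h3:4  h4:0  h5:0  h6:0 ⇒ 12.
Leveled (Fly cues@1, Build platform@1, Sound check@3, Hang drops@6, Spike marks@6): h1:4  h2:4  h3:4  h4:4  h5:4  h6:4 ⇒ 4.
Reduction 12 − 4 = 8.

8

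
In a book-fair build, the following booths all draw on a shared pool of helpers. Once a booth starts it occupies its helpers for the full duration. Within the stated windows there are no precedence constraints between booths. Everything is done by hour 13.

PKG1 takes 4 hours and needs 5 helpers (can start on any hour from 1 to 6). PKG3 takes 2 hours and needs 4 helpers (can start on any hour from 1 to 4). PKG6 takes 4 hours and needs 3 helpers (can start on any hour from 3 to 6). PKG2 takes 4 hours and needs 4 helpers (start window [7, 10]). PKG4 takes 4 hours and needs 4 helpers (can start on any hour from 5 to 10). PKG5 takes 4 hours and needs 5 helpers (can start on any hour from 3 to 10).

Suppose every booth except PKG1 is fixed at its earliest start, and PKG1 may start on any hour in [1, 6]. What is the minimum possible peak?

PKG1@1: h1:9  h2:9  h3:13  h4:13  h5:12  h6:12  h7:8  h8:8  h9:4  h10:4  h11:0  h12:0  h13:0 → peak 13
PKG1@2: h1:4  h2:9  h3:13  h4:13  h5:17  h6:12  h7:8  h8:8  h9:4  h10:4  h11:0  h12:0  h13:0 → peak 17
PKG1@3: h1:4  h2:4  h3:13  h4:13  h5:17  h6:17  h7:8  h8:8  h9:4  h10:4  h11:0  h12:0  h13:0 → peak 17
PKG1@4: h1:4  h2:4  h3:8  h4:13  h5:17  h6:17  h7:13  h8:8  h9:4  h10:4  h11:0  h12:0  h13:0 → peak 17
PKG1@5: h1:4  h2:4  h3:8  h4:8  h5:17  h6:17  h7:13  h8:13  h9:4  h10:4  h11:0  h12:0  h13:0 → peak 17
PKG1@6: h1:4  h2:4  h3:8  h4:8  h5:12  h6:17  h7:13  h8:13  h9:9  h10:4  h11:0  h12:0  h13:0 → peak 17
Best is PKG1@1, peak 13.

13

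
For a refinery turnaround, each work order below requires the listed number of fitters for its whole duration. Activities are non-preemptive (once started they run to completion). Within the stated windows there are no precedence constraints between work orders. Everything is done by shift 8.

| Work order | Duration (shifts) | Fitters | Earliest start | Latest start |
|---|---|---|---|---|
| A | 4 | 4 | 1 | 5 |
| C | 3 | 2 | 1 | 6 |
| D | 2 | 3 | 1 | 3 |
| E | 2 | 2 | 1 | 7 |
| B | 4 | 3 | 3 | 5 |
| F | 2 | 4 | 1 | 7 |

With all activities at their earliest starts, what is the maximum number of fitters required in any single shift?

Early-start schedule: A@1, C@1, D@1, E@1, B@3, F@1.
Load per shift: shift 1: 15, shift 2: 15, shift 3: 9, shift 4: 7, shift 5: 3, shift 6: 3, shift 7: 0, shift 8: 0.
Peak is 15.

15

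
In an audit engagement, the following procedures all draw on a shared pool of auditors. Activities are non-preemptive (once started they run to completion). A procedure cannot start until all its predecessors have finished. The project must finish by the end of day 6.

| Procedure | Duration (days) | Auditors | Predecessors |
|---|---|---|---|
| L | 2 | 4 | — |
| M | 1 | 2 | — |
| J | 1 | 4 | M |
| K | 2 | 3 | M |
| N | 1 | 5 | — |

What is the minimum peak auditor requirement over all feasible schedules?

6

Early-start (L@1, M@1, J@2, K@2, N@1) gives peak 11: d1:11  d2:11  d3:3  d4:0  d5:0  d6:0.
Shift J→3, K→4, N→6.
Schedule L@1, M@1, J@3, K@4, N@6: d1:6  d2:4  d3:4  d4:3  d5:3  d6:5 — peak 6.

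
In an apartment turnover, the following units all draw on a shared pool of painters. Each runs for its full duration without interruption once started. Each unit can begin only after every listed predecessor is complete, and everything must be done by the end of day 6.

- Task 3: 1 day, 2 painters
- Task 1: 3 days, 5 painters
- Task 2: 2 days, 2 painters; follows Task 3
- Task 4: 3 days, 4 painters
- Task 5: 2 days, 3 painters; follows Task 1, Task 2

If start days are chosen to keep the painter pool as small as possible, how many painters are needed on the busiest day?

7

Early-start (Task 3@1, Task 1@1, Task 2@2, Task 4@1, Task 5@4) gives peak 11: d1:11  d2:11  d3:11  d4:3  d5:3  d6:0.
Shift Task 4→4.
Schedule Task 3@1, Task 1@1, Task 2@2, Task 4@4, Task 5@4: d1:7  d2:7  d3:7  d4:7  d5:7  d6:4 — peak 7.
Total painter-days = 39 over 6 days ⇒ peak ≥ ⌈39/6⌉ = 7, so 7 is optimal.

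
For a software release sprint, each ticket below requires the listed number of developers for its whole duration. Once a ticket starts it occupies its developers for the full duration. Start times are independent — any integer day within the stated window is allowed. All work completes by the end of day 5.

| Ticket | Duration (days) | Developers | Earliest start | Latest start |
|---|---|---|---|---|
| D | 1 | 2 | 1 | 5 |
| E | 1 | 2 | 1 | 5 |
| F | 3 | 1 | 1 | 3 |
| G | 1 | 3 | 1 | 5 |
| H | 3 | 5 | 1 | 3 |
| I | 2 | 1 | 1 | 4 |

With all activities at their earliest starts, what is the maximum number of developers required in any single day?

14

Early-start schedule: D@1, E@1, F@1, G@1, H@1, I@1.
Load per day: day 1: 14, day 2: 7, day 3: 6, day 4: 0, day 5: 0.
Peak is 14.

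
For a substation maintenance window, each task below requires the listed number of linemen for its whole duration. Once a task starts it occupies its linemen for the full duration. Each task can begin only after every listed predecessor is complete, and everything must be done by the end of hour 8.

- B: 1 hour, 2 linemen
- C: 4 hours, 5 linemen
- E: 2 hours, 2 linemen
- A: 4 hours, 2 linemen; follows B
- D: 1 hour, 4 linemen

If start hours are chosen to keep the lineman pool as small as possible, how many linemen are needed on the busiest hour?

7

Early-start (B@1, C@1, E@1, A@2, D@1) gives peak 13: h1:13  h2:9  h3:7  h4:7  h5:2  h6:0  h7:0  h8:0.
Shift E→2, A→4, D→5.
Schedule B@1, C@1, E@2, A@4, D@5: h1:7  h2:7  h3:7  h4:7  h5:6  h6:2  h7:2  h8:0 — peak 7.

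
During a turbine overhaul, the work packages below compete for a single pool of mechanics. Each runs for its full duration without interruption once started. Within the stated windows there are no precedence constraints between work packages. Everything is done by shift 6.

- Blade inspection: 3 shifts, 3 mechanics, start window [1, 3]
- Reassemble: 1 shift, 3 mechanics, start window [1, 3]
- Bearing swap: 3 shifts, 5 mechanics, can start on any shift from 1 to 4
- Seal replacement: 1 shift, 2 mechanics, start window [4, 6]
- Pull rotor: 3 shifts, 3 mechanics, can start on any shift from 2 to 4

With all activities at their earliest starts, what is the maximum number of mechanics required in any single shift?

Early-start schedule: Blade inspection@1, Reassemble@1, Bearing swap@1, Seal replacement@4, Pull rotor@2.
Load per shift: shift 1: 11, shift 2: 11, shift 3: 11, shift 4: 5, shift 5: 0, shift 6: 0.
Peak is 11.

11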